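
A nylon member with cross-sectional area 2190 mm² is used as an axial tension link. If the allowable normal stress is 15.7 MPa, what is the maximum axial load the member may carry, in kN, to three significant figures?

34.4 kN

P_max = σ_allow · A = 15.7 · 2190 = 34380 N = 34.38 kN.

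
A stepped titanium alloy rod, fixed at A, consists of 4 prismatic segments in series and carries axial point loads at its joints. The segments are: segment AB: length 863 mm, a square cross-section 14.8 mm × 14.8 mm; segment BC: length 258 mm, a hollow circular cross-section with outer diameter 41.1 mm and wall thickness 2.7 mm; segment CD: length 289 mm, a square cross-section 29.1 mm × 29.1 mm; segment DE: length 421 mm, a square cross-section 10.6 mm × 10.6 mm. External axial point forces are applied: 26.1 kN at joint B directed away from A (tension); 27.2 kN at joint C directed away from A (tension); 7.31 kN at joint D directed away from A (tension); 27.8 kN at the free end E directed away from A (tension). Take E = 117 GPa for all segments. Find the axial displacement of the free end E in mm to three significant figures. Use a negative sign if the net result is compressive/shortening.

Internal axial forces (sectioning from the free end, tension +): N_DE = 27.8 kN, N_CD = 35.11 kN, N_BC = 62.31 kN, N_AB = 88.41 kN.
A_AB = 219 mm².
A_BC = 325.7 mm².
A_CD = 846.8 mm².
A_DE = 112.4 mm².
δ_AB = 88410·863/(219·117000) = 2.977 mm
δ_BC = 62310·258/(325.7·117000) = 0.4218 mm
δ_CD = 35110·289/(846.8·117000) = 0.1024 mm
δ_DE = 27800·421/(112.4·117000) = 0.8903 mm
δ = Σδ_i = 4.392 mm.

4.39 mm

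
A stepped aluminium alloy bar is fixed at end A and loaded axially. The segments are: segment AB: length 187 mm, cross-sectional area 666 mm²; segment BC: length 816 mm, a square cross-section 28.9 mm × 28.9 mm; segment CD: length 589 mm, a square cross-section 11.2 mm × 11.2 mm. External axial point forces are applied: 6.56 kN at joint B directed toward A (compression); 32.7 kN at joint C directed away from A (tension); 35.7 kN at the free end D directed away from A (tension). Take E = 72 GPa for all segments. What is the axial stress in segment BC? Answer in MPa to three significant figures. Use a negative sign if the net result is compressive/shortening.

81.9 MPa

Internal axial forces (sectioning from the free end, tension +): N_CD = 35.7 kN, N_BC = 68.4 kN, N_AB = 61.84 kN.
A_BC = 835.2 mm².
σ_BC = N_BC/A_BC = 68400/835.2 = 81.9 MPa.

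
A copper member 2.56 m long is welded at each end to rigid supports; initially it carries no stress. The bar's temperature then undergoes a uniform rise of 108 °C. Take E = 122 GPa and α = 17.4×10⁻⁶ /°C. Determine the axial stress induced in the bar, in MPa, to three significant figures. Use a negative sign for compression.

Free thermal expansion αLΔT = 17.4e-6 · 2560 · 108 = 4.811 mm.
The walls impose strain ε = −(4.811)/2560 = -1.8792e-03; σ = Eε = 122000 · -1.8792e-03 = -229.3 MPa.

-229 MPa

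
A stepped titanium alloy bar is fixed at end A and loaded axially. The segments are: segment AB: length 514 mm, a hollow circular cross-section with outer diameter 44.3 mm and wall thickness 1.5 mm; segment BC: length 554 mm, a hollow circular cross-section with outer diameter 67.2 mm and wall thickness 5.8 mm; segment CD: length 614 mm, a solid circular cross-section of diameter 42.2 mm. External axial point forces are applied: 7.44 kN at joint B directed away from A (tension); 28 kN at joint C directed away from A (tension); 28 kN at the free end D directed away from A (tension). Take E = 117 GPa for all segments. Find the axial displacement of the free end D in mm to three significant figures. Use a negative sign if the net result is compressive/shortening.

Internal axial forces (sectioning from the free end, tension +): N_CD = 28 kN, N_BC = 56 kN, N_AB = 63.44 kN.
A_AB = 201.7 mm².
A_BC = 1119 mm².
A_CD = 1399 mm².
δ_AB = 63440·514/(201.7·117000) = 1.382 mm
δ_BC = 56000·554/(1119·117000) = 0.237 mm
δ_CD = 28000·614/(1399·117000) = 0.1051 mm
δ = Σδ_i = 1.724 mm.

1.72 mm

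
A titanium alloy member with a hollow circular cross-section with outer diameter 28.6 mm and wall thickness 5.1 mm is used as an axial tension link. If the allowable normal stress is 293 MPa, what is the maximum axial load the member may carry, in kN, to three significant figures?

110 kN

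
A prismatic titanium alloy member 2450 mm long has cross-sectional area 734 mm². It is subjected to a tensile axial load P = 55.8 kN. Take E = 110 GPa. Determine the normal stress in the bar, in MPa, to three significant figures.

σ = N/A = 55800/734 = 76.02 MPa.

76.0 MPa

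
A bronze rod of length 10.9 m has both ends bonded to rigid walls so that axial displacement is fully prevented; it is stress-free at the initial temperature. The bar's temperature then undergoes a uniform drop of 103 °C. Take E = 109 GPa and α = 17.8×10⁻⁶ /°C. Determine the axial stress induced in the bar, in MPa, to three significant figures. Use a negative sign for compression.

Free thermal expansion αLΔT = 17.8e-6 · 10900 · -103 = -19.98 mm.
The walls impose strain ε = −(-19.98)/10900 = 1.8334e-03; σ = Eε = 109000 · 1.8334e-03 = 199.8 MPa.

200 MPa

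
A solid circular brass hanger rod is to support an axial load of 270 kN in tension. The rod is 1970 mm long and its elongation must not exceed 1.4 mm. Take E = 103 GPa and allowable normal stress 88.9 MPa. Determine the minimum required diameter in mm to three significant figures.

68.5 mm

Required area A ≥ P/σ_allow = 270000/88.9 = 3037 mm².
For a solid circular section, d ≥ √(4A/π) = 62.19 mm.
Elongation limit: A ≥ PL/(Eδ_allow) = 270000·1970/(103000·1.4) = 3689 mm² ⇒ d ≥ 68.53 mm.
The elongation limit governs.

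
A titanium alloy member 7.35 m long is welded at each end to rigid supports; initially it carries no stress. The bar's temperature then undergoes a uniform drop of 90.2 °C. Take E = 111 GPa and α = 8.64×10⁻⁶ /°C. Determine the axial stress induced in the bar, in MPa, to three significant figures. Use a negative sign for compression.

86.5 MPa

Free thermal expansion αLΔT = 8.64e-6 · 7350 · -90.2 = -5.728 mm.
The walls impose strain ε = −(-5.728)/7350 = 7.7933e-04; σ = Eε = 111000 · 7.7933e-04 = 86.51 MPa.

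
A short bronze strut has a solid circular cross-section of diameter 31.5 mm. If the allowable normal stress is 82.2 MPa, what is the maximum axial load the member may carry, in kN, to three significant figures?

A = 779.3 mm².
P_max = σ_allow · A = 82.2 · 779.3 = 64060 N = 64.06 kN.

64.1 kN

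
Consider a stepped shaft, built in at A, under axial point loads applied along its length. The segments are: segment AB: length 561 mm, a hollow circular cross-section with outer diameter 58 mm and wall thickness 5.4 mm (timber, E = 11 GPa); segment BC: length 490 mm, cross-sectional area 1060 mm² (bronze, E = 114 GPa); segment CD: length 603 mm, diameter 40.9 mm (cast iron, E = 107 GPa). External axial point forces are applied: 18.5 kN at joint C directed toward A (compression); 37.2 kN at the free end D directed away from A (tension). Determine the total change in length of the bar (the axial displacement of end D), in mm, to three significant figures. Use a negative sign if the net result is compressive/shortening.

Internal axial forces (sectioning from the free end, tension +): N_CD = 37.2 kN, N_BC = 18.7 kN, N_AB = 18.7 kN.
A_AB = 892.3 mm².
A_CD = 1314 mm².
δ_AB = 18700·561/(892.3·11000) = 1.069 mm
δ_BC = 18700·490/(1060·114000) = 0.07583 mm
δ_CD = 37200·603/(1314·107000) = 0.1596 mm
δ = Σδ_i = 1.304 mm.

1.30 mm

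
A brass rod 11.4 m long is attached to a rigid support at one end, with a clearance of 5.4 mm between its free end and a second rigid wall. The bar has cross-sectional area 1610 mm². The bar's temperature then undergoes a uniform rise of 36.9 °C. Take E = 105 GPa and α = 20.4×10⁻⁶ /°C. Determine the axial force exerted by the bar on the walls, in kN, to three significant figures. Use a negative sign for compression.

Free thermal expansion αLΔT = 20.4e-6 · 11400 · 36.9 = 8.581 mm.
The walls engage after the gap closes; constrained expansion = 8.581 − 5.4 = 3.181 mm.
The walls impose strain ε = −(3.181)/11400 = -2.7908e-04; σ = Eε = 105000 · -2.7908e-04 = -29.3 MPa.
Wall reaction R = σ·A = -29.3·1610 = -47180 N = -47.18 kN.

-47.2 kN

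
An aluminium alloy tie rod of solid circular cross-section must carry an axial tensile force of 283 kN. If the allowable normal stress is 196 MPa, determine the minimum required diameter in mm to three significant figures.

42.9 mm

Required area A ≥ P/σ_allow = 283000/196 = 1444 mm².
For a solid circular section, d ≥ √(4A/π) = 42.88 mm.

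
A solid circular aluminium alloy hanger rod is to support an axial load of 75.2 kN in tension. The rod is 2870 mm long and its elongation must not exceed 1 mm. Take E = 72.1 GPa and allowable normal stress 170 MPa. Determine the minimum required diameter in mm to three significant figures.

Required area A ≥ P/σ_allow = 75200/170 = 442.4 mm².
For a solid circular section, d ≥ √(4A/π) = 23.73 mm.
Elongation limit: A ≥ PL/(Eδ_allow) = 75200·2870/(72100·1) = 2993 mm² ⇒ d ≥ 61.74 mm.
The elongation limit governs.

61.7 mm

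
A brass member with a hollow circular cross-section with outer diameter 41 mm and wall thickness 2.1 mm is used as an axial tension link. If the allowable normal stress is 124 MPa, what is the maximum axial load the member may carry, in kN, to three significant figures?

A = 256.6 mm².
P_max = σ_allow · A = 124 · 256.6 = 31820 N = 31.82 kN.

31.8 kN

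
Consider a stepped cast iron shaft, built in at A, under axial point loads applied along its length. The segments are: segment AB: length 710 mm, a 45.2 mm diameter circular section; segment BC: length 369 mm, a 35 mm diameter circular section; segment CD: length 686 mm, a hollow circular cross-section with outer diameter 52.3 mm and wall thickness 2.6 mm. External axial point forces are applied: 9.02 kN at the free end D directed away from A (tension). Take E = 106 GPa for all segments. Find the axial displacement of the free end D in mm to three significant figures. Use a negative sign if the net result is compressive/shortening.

Internal axial forces (sectioning from the free end, tension +): N_CD = 9.02 kN, N_BC = 9.02 kN, N_AB = 9.02 kN.
A_AB = 1605 mm².
A_BC = 962.1 mm².
A_CD = 406 mm².
δ_AB = 9020·710/(1605·106000) = 0.03765 mm
δ_BC = 9020·369/(962.1·106000) = 0.03264 mm
δ_CD = 9020·686/(406·106000) = 0.1438 mm
δ = Σδ_i = 0.2141 mm.

0.214 mm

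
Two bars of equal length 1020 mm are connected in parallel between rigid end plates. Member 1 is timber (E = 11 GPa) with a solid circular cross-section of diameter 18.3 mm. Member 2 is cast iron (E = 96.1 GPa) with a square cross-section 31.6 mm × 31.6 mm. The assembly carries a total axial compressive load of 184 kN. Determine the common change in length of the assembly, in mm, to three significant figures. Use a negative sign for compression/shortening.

-1.90 mm

A_1 = 263 mm².
A_2 = 998.6 mm².
Equal strain + equilibrium ⇒ each member carries load in proportion to AE: A₁E₁ = 2893000 N, A₂E₂ = 95960000 N, ΣAE = 98850000 N.
δ = PL/ΣAE = -184000·1020/98850000 = -1.899 mm.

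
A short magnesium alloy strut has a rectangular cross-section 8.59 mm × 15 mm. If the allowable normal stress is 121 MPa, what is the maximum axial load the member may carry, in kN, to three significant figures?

15.6 kN

A = 128.8 mm².
P_max = σ_allow · A = 121 · 128.8 = 15590 N = 15.59 kN.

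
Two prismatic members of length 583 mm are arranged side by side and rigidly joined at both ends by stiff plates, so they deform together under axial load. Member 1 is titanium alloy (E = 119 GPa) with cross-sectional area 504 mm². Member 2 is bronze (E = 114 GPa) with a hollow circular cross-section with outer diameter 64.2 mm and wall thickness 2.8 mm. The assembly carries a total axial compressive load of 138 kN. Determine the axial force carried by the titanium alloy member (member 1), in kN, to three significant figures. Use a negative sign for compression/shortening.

A_2 = 540.1 mm².
Equal strain + equilibrium ⇒ each member carries load in proportion to AE: A₁E₁ = 59980000 N, A₂E₂ = 61570000 N, ΣAE = 121500000 N.
F₁ = P·A₁E₁/ΣAE = -138000·59980000/121500000 = -68090 N.

-68.1 kN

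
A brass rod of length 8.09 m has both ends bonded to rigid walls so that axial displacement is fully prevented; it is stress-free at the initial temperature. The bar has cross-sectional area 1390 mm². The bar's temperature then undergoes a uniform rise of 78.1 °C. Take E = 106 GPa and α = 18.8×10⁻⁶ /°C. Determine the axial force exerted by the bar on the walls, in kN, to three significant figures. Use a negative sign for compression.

-216 kN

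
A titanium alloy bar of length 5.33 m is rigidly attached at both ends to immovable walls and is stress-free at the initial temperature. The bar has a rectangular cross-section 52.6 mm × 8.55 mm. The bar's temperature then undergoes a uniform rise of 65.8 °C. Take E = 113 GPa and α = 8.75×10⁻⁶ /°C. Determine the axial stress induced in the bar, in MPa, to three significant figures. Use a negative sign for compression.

Free thermal expansion αLΔT = 8.75e-6 · 5330 · 65.8 = 3.069 mm.
The walls impose strain ε = −(3.069)/5330 = -5.7575e-04; σ = Eε = 113000 · -5.7575e-04 = -65.06 MPa.

-65.1 MPa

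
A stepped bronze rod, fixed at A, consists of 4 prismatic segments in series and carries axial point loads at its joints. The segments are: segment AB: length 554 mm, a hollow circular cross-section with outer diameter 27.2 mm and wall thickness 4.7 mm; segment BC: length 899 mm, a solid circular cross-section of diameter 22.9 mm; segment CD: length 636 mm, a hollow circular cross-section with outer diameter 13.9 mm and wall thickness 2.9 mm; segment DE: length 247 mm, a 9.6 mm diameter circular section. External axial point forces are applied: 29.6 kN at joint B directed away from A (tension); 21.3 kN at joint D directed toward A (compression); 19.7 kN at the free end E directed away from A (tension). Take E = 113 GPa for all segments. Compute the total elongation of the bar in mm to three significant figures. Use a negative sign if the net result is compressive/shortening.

Internal axial forces (sectioning from the free end, tension +): N_DE = 19.7 kN, N_CD = -1.6 kN, N_BC = -1.6 kN, N_AB = 28 kN.
A_AB = 332.2 mm².
A_BC = 411.9 mm².
A_CD = 100.2 mm².
A_DE = 72.38 mm².
δ_AB = 28000·554/(332.2·113000) = 0.4132 mm
δ_BC = -1600·899/(411.9·113000) = -0.03091 mm
δ_CD = -1600·636/(100.2·113000) = -0.08986 mm
δ_DE = 19700·247/(72.38·113000) = 0.5949 mm
δ = Σδ_i = 0.8873 mm.

0.887 mm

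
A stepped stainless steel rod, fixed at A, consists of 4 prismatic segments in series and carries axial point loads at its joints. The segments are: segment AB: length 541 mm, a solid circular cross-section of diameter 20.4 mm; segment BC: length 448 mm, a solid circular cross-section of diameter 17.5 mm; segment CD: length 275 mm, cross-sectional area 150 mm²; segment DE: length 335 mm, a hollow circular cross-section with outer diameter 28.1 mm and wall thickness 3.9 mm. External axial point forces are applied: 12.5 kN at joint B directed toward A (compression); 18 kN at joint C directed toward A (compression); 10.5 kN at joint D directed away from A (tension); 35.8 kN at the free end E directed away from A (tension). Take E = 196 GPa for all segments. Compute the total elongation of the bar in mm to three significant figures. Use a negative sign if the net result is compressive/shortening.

1.04 mm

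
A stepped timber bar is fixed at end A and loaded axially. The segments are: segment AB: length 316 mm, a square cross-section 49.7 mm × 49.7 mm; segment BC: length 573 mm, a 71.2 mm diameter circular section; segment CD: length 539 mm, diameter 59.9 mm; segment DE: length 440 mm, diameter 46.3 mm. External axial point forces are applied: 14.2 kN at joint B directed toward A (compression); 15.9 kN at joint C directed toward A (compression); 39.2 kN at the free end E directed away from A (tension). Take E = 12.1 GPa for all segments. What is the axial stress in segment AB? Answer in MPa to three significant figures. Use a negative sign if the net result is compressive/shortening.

3.68 MPa

Internal axial forces (sectioning from the free end, tension +): N_DE = 39.2 kN, N_CD = 39.2 kN, N_BC = 23.3 kN, N_AB = 9.1 kN.
A_AB = 2470 mm².
σ_AB = N_AB/A_AB = 9100/2470 = 3.684 MPa.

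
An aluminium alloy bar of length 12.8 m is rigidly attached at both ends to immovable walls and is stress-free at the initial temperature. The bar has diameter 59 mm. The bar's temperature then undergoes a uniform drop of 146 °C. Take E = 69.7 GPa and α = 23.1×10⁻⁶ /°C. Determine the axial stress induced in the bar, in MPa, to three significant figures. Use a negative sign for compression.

235 MPa

Free thermal expansion αLΔT = 23.1e-6 · 12800 · -146 = -43.17 mm.
The walls impose strain ε = −(-43.17)/12800 = 3.3726e-03; σ = Eε = 69700 · 3.3726e-03 = 235.1 MPa.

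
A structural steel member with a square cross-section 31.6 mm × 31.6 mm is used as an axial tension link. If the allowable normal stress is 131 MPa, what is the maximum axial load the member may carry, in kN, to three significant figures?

A = 998.6 mm².
P_max = σ_allow · A = 131 · 998.6 = 130800 N = 130.8 kN.

131 kN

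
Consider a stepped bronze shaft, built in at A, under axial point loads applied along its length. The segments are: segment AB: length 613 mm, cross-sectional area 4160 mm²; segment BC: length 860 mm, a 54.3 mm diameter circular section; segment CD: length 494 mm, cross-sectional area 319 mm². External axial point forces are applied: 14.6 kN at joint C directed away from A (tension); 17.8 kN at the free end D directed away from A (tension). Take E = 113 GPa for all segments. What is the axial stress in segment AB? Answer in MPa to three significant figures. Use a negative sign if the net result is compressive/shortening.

7.79 MPa

Internal axial forces (sectioning from the free end, tension +): N_CD = 17.8 kN, N_BC = 32.4 kN, N_AB = 32.4 kN.
σ_AB = N_AB/A_AB = 32400/4160 = 7.788 MPa.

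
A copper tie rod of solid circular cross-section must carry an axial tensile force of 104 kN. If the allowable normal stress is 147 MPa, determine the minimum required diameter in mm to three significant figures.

Required area A ≥ P/σ_allow = 104000/147 = 707.5 mm².
For a solid circular section, d ≥ √(4A/π) = 30.01 mm.

30.0 mm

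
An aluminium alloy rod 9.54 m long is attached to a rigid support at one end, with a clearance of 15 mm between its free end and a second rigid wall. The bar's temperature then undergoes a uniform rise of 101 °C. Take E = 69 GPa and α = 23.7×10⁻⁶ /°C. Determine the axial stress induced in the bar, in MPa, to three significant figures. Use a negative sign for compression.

-56.7 MPa

Free thermal expansion αLΔT = 23.7e-6 · 9540 · 101 = 22.84 mm.
The walls engage after the gap closes; constrained expansion = 22.84 − 15 = 7.836 mm.
The walls impose strain ε = −(7.836)/9540 = -8.2137e-04; σ = Eε = 69000 · -8.2137e-04 = -56.67 MPa.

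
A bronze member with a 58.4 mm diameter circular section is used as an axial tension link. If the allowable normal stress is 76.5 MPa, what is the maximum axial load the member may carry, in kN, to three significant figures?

A = 2679 mm².
P_max = σ_allow · A = 76.5 · 2679 = 204900 N = 204.9 kN.

205 kN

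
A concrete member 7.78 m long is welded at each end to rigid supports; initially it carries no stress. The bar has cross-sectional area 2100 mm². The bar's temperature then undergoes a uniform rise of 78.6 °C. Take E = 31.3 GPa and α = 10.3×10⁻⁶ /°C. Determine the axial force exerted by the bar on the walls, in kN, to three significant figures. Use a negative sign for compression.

Free thermal expansion αLΔT = 10.3e-6 · 7780 · 78.6 = 6.299 mm.
The walls impose strain ε = −(6.299)/7780 = -8.0958e-04; σ = Eε = 31300 · -8.0958e-04 = -25.34 MPa.
Wall reaction R = σ·A = -25.34·2100 = -53210 N = -53.21 kN.

-53.2 kN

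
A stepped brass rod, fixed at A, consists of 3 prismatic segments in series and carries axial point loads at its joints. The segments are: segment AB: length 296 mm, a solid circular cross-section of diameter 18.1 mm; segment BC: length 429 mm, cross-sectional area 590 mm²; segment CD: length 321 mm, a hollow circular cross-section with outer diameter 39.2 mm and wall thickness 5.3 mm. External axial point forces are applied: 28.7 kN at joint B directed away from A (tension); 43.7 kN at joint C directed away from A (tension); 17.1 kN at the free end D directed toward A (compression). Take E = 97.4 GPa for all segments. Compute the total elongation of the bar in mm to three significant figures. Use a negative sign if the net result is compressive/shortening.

0.752 mm

Internal axial forces (sectioning from the free end, tension +): N_CD = -17.1 kN, N_BC = 26.6 kN, N_AB = 55.3 kN.
A_AB = 257.3 mm².
A_CD = 564.4 mm².
δ_AB = 55300·296/(257.3·97400) = 0.6531 mm
δ_BC = 26600·429/(590·97400) = 0.1986 mm
δ_CD = -17100·321/(564.4·97400) = -0.09984 mm
δ = Σδ_i = 0.7519 mm.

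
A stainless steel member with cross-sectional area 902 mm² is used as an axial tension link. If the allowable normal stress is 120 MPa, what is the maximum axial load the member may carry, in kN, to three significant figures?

P_max = σ_allow · A = 120 · 902 = 108200 N = 108.2 kN.

108 kN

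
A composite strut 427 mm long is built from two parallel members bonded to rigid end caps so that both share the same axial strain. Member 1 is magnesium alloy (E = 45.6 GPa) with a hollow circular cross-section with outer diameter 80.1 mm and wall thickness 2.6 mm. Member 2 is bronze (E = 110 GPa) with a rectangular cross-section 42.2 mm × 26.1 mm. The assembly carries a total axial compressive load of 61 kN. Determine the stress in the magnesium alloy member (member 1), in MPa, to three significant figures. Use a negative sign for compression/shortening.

A_1 = 633 mm².
A_2 = 1101 mm².
Equal strain + equilibrium ⇒ each member carries load in proportion to AE: A₁E₁ = 28870000 N, A₂E₂ = 121200000 N, ΣAE = 150000000 N.
σ₁ = P·E₁/ΣAE = -61000·45600/150000000 = -18.54 MPa.

-18.5 MPa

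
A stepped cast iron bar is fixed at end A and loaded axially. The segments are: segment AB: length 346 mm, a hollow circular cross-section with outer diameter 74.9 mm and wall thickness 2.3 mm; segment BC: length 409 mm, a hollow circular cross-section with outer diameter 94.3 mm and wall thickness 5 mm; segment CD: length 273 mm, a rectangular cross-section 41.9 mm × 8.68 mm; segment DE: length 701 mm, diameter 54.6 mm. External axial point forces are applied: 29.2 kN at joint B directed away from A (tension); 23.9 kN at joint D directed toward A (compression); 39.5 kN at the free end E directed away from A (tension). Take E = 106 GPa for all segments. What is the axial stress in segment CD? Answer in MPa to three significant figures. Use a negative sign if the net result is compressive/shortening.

Internal axial forces (sectioning from the free end, tension +): N_DE = 39.5 kN, N_CD = 15.6 kN, N_BC = 15.6 kN, N_AB = 44.8 kN.
A_CD = 363.7 mm².
σ_CD = N_CD/A_CD = 15600/363.7 = 42.89 MPa.

42.9 MPa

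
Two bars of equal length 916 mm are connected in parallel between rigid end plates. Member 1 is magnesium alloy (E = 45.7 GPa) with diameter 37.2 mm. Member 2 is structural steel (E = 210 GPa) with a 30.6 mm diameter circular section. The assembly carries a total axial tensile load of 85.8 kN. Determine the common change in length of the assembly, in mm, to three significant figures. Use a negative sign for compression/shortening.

A_1 = 1087 mm².
A_2 = 735.4 mm².
Equal strain + equilibrium ⇒ each member carries load in proportion to AE: A₁E₁ = 49670000 N, A₂E₂ = 154400000 N, ΣAE = 204100000 N.
δ = PL/ΣAE = 85800·916/204100000 = 0.3851 mm.

0.385 mm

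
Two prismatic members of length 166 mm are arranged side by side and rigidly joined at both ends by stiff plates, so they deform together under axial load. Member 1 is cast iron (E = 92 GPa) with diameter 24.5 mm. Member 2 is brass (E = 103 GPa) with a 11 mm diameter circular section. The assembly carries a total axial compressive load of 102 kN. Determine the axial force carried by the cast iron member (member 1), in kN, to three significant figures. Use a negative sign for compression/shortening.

-83.2 kN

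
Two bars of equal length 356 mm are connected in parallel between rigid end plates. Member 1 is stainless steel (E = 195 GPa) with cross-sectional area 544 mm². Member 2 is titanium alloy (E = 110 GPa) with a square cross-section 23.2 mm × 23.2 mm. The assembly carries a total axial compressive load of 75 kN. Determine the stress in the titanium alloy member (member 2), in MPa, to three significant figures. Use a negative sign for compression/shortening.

A_2 = 538.2 mm².
Equal strain + equilibrium ⇒ each member carries load in proportion to AE: A₁E₁ = 106100000 N, A₂E₂ = 59210000 N, ΣAE = 165300000 N.
σ₂ = P·E₂/ΣAE = -75000·110000/165300000 = -49.91 MPa.

-49.9 MPa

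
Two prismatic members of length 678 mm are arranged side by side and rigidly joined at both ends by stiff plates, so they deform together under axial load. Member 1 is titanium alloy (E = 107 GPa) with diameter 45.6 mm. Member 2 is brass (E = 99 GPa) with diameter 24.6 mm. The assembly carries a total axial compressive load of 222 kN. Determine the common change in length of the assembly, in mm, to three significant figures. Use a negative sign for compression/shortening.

A_1 = 1633 mm².
A_2 = 475.3 mm².
Equal strain + equilibrium ⇒ each member carries load in proportion to AE: A₁E₁ = 174700000 N, A₂E₂ = 47050000 N, ΣAE = 221800000 N.
δ = PL/ΣAE = -222000·678/221800000 = -0.6786 mm.

-0.679 mm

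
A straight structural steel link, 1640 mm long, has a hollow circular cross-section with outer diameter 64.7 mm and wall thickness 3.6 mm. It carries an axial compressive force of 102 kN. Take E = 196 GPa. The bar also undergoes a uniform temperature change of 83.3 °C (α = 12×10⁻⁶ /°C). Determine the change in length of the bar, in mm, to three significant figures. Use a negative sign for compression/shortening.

A = 691 mm².
δ_mech = NL/(AE) = -102000·1640/(691·196000) = -1.235 mm.
δ_thermal = αLΔT = 12e-6·1640·83.3 = 1.639 mm.
δ = δ_mech + δ_thermal = 0.4043 mm.

0.404 mm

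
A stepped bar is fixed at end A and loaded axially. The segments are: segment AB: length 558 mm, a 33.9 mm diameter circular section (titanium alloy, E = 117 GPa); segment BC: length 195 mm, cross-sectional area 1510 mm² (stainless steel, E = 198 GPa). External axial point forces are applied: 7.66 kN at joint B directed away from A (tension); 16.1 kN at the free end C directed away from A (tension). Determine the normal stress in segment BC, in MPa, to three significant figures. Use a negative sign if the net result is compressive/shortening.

Internal axial forces (sectioning from the free end, tension +): N_BC = 16.1 kN, N_AB = 23.76 kN.
σ_BC = N_BC/A_BC = 16100/1510 = 10.66 MPa.

10.7 MPa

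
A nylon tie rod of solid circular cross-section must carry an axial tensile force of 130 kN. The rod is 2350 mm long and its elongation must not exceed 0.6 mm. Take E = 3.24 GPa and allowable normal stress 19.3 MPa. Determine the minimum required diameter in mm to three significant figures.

Required area A ≥ P/σ_allow = 130000/19.3 = 6736 mm².
For a solid circular section, d ≥ √(4A/π) = 92.61 mm.
Elongation limit: A ≥ PL/(Eδ_allow) = 130000·2350/(3240·0.6) = 157200 mm² ⇒ d ≥ 447.3 mm.
The elongation limit governs.

447 mm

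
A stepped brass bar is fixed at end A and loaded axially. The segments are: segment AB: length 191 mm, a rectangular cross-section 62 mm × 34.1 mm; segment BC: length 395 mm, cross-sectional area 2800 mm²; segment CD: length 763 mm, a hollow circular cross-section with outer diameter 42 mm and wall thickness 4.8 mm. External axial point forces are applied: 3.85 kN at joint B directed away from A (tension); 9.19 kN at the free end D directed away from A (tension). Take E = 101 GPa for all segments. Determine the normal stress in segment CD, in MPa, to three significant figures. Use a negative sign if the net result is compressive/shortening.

16.4 MPa

Internal axial forces (sectioning from the free end, tension +): N_CD = 9.19 kN, N_BC = 9.19 kN, N_AB = 13.04 kN.
A_CD = 561 mm².
σ_CD = N_CD/A_CD = 9190/561 = 16.38 MPa.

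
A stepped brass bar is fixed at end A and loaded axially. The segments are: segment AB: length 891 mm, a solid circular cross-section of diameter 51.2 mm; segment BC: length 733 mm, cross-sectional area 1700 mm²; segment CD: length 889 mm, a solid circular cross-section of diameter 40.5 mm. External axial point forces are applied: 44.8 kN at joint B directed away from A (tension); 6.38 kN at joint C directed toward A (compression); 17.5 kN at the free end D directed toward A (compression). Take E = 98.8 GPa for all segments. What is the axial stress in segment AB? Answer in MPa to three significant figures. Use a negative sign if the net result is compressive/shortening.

Internal axial forces (sectioning from the free end, tension +): N_CD = -17.5 kN, N_BC = -23.88 kN, N_AB = 20.92 kN.
A_AB = 2059 mm².
σ_AB = N_AB/A_AB = 20920/2059 = 10.16 MPa.

10.2 MPa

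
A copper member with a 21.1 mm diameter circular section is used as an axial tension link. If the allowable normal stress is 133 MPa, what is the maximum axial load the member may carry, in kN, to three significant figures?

46.5 kN

A = 349.7 mm².
P_max = σ_allow · A = 133 · 349.7 = 46510 N = 46.51 kN.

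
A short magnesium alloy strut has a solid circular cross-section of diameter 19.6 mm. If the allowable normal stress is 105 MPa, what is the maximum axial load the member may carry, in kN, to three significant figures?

31.7 kN

A = 301.7 mm².
P_max = σ_allow · A = 105 · 301.7 = 31680 N = 31.68 kN.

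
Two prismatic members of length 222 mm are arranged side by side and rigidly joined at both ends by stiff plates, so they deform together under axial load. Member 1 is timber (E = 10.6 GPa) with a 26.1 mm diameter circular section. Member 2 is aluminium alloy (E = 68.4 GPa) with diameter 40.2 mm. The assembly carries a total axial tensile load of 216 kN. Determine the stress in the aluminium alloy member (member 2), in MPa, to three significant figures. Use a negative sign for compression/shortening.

A_1 = 535 mm².
A_2 = 1269 mm².
Equal strain + equilibrium ⇒ each member carries load in proportion to AE: A₁E₁ = 5671000 N, A₂E₂ = 86820000 N, ΣAE = 92490000 N.
σ₂ = P·E₂/ΣAE = 216000·68400/92490000 = 159.7 MPa.

160 MPa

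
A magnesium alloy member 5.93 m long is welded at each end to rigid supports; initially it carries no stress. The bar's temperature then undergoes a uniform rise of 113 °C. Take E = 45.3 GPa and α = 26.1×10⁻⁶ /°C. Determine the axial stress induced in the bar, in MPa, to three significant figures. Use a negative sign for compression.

Free thermal expansion αLΔT = 26.1e-6 · 5930 · 113 = 17.49 mm.
The walls impose strain ε = −(17.49)/5930 = -2.9493e-03; σ = Eε = 45300 · -2.9493e-03 = -133.6 MPa.

-134 MPa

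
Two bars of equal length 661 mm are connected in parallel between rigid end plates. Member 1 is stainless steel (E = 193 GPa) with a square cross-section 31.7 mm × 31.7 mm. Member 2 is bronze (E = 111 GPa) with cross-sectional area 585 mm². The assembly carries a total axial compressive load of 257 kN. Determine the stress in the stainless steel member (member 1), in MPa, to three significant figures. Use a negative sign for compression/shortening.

-192 MPa

A_1 = 1005 mm².
Equal strain + equilibrium ⇒ each member carries load in proportion to AE: A₁E₁ = 193900000 N, A₂E₂ = 64940000 N, ΣAE = 258900000 N.
σ₁ = P·E₁/ΣAE = -257000·193000/258900000 = -191.6 MPa.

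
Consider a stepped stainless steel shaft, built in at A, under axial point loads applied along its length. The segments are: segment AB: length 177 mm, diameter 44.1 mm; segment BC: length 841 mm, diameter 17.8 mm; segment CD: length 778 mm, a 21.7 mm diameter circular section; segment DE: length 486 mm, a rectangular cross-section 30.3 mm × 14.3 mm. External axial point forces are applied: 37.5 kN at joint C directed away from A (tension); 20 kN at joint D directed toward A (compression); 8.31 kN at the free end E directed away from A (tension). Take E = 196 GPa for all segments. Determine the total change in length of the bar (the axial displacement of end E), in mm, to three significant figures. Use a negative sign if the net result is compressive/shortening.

Internal axial forces (sectioning from the free end, tension +): N_DE = 8.31 kN, N_CD = -11.69 kN, N_BC = 25.81 kN, N_AB = 25.81 kN.
A_AB = 1527 mm².
A_BC = 248.8 mm².
A_CD = 369.8 mm².
A_DE = 433.3 mm².
δ_AB = 25810·177/(1527·196000) = 0.01526 mm
δ_BC = 25810·841/(248.8·196000) = 0.445 mm
δ_CD = -11690·778/(369.8·196000) = -0.1255 mm
δ_DE = 8310·486/(433.3·196000) = 0.04756 mm
δ = Σδ_i = 0.3824 mm.

0.382 mm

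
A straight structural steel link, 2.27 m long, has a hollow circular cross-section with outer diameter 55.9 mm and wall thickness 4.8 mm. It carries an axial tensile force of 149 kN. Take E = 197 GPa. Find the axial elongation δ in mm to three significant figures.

2.23 mm

A = 770.6 mm².
δ_mech = NL/(AE) = 149000·2270/(770.6·197000) = 2.228 mm.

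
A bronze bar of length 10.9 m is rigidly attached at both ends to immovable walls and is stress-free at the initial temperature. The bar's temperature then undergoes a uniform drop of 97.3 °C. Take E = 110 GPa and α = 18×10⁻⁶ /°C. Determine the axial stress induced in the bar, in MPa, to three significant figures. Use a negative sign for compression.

Free thermal expansion αLΔT = 18e-6 · 10900 · -97.3 = -19.09 mm.
The walls impose strain ε = −(-19.09)/10900 = 1.7514e-03; σ = Eε = 110000 · 1.7514e-03 = 192.7 MPa.

193 MPa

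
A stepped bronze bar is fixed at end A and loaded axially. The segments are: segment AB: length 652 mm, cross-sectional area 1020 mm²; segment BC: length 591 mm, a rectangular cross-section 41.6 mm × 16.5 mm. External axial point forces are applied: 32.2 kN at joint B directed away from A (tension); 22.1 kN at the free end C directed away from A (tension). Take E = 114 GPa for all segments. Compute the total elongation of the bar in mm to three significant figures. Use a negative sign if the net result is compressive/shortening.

0.471 mm

Internal axial forces (sectioning from the free end, tension +): N_BC = 22.1 kN, N_AB = 54.3 kN.
A_BC = 686.4 mm².
δ_AB = 54300·652/(1020·114000) = 0.3045 mm
δ_BC = 22100·591/(686.4·114000) = 0.1669 mm
δ = Σδ_i = 0.4714 mm.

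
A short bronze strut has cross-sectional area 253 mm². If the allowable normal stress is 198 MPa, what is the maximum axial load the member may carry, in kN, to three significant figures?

P_max = σ_allow · A = 198 · 253 = 50090 N = 50.09 kN.

50.1 kN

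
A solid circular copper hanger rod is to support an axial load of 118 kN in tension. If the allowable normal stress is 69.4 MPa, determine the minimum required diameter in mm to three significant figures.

Required area A ≥ P/σ_allow = 118000/69.4 = 1700 mm².
For a solid circular section, d ≥ √(4A/π) = 46.53 mm.

46.5 mm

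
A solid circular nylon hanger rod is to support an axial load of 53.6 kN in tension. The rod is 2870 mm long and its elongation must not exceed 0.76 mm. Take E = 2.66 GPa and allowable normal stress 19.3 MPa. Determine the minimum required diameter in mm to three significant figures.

Required area A ≥ P/σ_allow = 53600/19.3 = 2777 mm².
For a solid circular section, d ≥ √(4A/π) = 59.46 mm.
Elongation limit: A ≥ PL/(Eδ_allow) = 53600·2870/(2660·0.76) = 76090 mm² ⇒ d ≥ 311.3 mm.
The elongation limit governs.

311 mm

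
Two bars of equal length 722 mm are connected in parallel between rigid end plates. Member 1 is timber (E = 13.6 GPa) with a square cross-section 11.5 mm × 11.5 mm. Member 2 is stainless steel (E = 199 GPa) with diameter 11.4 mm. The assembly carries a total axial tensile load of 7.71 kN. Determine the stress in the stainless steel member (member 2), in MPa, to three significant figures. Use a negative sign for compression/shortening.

69.4 MPa

A_1 = 132.2 mm².
A_2 = 102.1 mm².
Equal strain + equilibrium ⇒ each member carries load in proportion to AE: A₁E₁ = 1799000 N, A₂E₂ = 20310000 N, ΣAE = 22110000 N.
σ₂ = P·E₂/ΣAE = 7710·199000/22110000 = 69.39 MPa.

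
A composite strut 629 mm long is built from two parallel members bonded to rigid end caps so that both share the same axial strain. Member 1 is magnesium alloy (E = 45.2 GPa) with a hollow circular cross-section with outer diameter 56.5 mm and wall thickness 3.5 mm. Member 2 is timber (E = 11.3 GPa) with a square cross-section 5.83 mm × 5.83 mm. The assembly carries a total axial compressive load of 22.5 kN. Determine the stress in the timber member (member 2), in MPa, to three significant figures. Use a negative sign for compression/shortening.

A_1 = 582.8 mm².
A_2 = 33.99 mm².
Equal strain + equilibrium ⇒ each member carries load in proportion to AE: A₁E₁ = 26340000 N, A₂E₂ = 384100 N, ΣAE = 26730000 N.
σ₂ = P·E₂/ΣAE = -22500·11300/26730000 = -9.514 MPa.

-9.51 MPa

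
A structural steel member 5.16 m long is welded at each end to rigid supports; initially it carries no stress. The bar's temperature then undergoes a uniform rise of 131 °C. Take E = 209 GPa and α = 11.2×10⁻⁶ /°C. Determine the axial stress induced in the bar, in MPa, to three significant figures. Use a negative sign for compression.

-307 MPa

Free thermal expansion αLΔT = 11.2e-6 · 5160 · 131 = 7.571 mm.
The walls impose strain ε = −(7.571)/5160 = -1.4672e-03; σ = Eε = 209000 · -1.4672e-03 = -306.6 MPa.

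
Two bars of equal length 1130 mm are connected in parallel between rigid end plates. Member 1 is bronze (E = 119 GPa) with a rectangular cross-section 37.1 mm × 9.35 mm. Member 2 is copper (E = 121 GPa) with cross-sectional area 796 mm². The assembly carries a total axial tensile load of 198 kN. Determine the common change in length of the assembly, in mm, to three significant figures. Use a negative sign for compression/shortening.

1.63 mm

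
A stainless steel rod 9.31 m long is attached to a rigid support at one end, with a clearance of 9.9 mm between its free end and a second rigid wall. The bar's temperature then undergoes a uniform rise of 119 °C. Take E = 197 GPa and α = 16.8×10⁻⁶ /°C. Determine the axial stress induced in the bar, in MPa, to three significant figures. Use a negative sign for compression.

Free thermal expansion αLΔT = 16.8e-6 · 9310 · 119 = 18.61 mm.
The walls engage after the gap closes; constrained expansion = 18.61 − 9.9 = 8.713 mm.
The walls impose strain ε = −(8.713)/9310 = -9.3583e-04; σ = Eε = 197000 · -9.3583e-04 = -184.4 MPa.

-184 MPa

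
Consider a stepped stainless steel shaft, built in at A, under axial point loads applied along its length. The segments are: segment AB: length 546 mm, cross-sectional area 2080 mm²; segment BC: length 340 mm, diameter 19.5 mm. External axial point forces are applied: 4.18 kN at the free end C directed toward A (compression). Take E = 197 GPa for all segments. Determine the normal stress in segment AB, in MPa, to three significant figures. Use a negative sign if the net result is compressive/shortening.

Internal axial forces (sectioning from the free end, tension +): N_BC = -4.18 kN, N_AB = -4.18 kN.
σ_AB = N_AB/A_AB = -4180/2080 = -2.01 MPa.

-2.01 MPa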